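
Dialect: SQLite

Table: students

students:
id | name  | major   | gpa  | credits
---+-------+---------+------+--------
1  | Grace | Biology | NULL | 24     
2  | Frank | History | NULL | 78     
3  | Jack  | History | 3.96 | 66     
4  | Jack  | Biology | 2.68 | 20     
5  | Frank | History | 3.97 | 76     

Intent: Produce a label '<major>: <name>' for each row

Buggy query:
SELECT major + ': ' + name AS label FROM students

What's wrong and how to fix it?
Bug: SQLite uses || for string concatenation; + coerces text to numbers (yielding 0)

Fix: Use the || operator for string concatenation

Corrected query:
SELECT major || ': ' || name AS label FROM students

Result:
label         
--------------
Biology: Grace
History: Frank
History: Jack 
Biology: Jack 
History: Frank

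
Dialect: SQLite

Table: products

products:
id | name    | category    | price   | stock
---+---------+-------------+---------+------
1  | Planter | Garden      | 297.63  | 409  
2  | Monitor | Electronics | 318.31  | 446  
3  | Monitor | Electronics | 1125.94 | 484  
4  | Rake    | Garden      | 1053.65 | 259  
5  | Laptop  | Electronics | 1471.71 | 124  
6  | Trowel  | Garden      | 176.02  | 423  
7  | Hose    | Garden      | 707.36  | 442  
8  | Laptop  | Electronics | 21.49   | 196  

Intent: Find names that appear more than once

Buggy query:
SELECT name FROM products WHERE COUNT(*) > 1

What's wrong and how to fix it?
Bug: WHERE can't reference COUNT(*); aggregates are computed after WHERE

Fix: GROUP BY name, then filter groups with HAVING COUNT(*) > 1

Corrected query:
SELECT name FROM products GROUP BY name HAVING COUNT(*) > 1

Result:
name   
-------
Laptop 
Monitor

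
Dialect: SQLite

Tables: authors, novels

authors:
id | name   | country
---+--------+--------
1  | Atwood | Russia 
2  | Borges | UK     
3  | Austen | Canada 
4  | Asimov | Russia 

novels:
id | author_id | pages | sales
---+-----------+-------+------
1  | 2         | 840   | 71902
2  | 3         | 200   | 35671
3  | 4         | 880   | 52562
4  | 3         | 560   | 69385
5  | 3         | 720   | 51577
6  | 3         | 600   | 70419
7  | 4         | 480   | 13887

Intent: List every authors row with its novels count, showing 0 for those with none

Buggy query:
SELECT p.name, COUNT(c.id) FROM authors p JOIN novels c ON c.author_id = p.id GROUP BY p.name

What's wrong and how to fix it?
Bug: INNER JOIN drops authors rows that have no matching novels rows

Fix: Switch to LEFT JOIN to retain unmatched parent rows

Corrected query:
SELECT p.name, COUNT(c.id) FROM authors p LEFT JOIN novels c ON c.author_id = p.id GROUP BY p.name

Result:
name   | COUNT(c.id)
-------+------------
Asimov | 2          
Atwood | 0          
Austen | 4          
Borges | 1          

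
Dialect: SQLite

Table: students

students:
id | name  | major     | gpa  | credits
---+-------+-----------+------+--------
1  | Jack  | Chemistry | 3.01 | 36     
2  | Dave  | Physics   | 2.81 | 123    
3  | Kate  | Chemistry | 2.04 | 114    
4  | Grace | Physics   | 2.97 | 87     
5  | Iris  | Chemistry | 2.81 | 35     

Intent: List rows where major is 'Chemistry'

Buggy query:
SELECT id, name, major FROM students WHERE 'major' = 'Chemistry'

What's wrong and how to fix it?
Bug: Single quotes denote string literals in SQL; the column name is being compared as a constant string

Fix: Remove the quotes around the column name (or use double quotes for an identifier)

Corrected query:
SELECT id, name, major FROM students WHERE major = 'Chemistry'

Result:
id | name | major    
---+------+----------
1  | Jack | Chemistry
3  | Kate | Chemistry
5  | Iris | Chemistry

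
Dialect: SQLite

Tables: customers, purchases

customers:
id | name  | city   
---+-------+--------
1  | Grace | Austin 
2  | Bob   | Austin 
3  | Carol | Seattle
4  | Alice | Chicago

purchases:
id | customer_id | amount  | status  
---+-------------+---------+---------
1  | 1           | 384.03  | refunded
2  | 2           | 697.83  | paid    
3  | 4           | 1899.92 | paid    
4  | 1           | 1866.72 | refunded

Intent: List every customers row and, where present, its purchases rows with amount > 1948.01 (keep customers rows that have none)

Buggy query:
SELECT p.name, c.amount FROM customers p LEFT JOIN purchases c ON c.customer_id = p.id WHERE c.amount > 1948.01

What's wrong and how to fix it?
Bug: A WHERE condition on the right-hand table after LEFT JOIN drops unmatched parents

Fix: Move the right-table condition into the ON clause so unmatched parents are kept

Corrected query:
SELECT p.name, c.amount FROM customers p LEFT JOIN purchases c ON c.customer_id = p.id AND c.amount > 1948.01

Result:
name  | amount
------+-------
Grace | NULL  
Bob   | NULL  
Carol | NULL  
Alice | NULL  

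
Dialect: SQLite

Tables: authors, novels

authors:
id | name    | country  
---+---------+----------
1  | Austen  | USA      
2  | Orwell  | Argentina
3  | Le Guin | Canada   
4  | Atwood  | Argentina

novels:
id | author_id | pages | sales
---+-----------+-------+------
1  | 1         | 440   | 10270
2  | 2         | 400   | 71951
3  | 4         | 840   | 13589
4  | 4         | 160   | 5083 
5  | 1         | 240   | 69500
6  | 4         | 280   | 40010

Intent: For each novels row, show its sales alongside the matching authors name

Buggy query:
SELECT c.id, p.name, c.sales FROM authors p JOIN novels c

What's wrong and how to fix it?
Bug: Missing join condition: each novels row is matched to all authors rows instead of just its own

Fix: Specify the join condition linking the foreign key to the parent id

Corrected query:
SELECT c.id, p.name, c.sales FROM authors p JOIN novels c ON c.author_id = p.id

Result:
id | name   | sales
---+--------+------
1  | Austen | 10270
2  | Orwell | 71951
3  | Atwood | 13589
4  | Atwood | 5083 
5  | Austen | 69500
6  | Atwood | 40010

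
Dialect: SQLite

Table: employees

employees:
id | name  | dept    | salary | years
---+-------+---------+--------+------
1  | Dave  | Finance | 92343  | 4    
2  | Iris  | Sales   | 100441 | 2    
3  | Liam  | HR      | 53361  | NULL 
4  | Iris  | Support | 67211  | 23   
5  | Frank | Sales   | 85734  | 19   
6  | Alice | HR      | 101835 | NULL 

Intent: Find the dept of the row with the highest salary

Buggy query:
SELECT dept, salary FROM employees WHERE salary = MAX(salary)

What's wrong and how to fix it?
Bug: WHERE is evaluated per row; an aggregate over the whole table isn't defined there

Fix: Use a subquery: WHERE salary = (SELECT MAX(salary) FROM employees)

Corrected query:
SELECT dept, salary FROM employees WHERE salary = (SELECT MAX(salary) FROM employees)

Result:
dept | salary
-----+-------
HR   | 101835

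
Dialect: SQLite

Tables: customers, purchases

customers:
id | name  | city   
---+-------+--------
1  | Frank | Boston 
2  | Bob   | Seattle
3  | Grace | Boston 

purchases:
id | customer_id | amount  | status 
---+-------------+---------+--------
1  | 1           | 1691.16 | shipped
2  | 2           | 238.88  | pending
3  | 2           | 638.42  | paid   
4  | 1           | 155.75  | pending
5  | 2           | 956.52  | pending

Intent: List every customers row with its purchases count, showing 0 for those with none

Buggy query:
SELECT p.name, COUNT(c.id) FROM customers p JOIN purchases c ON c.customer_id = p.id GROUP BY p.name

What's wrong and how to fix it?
Bug: An inner join excludes parents with zero children

Fix: Switch to LEFT JOIN to retain unmatched parent rows

Corrected query:
SELECT p.name, COUNT(c.id) FROM customers p LEFT JOIN purchases c ON c.customer_id = p.id GROUP BY p.name

Result:
name  | COUNT(c.id)
------+------------
Bob   | 3          
Frank | 2          
Grace | 0          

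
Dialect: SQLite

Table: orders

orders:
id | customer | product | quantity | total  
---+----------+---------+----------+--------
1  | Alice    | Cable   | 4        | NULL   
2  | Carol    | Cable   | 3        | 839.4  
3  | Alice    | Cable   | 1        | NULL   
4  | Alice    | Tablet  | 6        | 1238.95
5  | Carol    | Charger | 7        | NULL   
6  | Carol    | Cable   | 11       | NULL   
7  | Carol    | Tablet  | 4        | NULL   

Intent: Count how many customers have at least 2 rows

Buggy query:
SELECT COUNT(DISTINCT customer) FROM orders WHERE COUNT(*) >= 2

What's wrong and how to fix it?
Bug: WHERE filters individual rows, not groups, so a group-level COUNT is invalid there

Fix: Group first with HAVING COUNT(*) >= 2, then COUNT the resulting groups

Corrected query:
SELECT COUNT(*) FROM (SELECT customer FROM orders GROUP BY customer HAVING COUNT(*) >= 2)

Result:
COUNT(*)
--------
2       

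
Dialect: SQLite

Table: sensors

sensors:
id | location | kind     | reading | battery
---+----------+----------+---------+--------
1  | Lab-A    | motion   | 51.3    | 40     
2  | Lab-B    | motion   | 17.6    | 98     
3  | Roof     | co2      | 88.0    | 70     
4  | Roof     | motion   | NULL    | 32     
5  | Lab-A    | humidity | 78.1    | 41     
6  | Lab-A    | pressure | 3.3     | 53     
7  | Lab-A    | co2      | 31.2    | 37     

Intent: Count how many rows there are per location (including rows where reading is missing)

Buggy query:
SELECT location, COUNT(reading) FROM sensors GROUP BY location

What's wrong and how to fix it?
Bug: COUNT(reading) skips NULLs, so groups with missing reading are undercounted

Fix: Replace COUNT(reading) with COUNT(*)

Corrected query:
SELECT location, COUNT(*) FROM sensors GROUP BY location

Result:
location | COUNT(*)
---------+---------
Lab-A    | 4       
Lab-B    | 1       
Roof     | 2       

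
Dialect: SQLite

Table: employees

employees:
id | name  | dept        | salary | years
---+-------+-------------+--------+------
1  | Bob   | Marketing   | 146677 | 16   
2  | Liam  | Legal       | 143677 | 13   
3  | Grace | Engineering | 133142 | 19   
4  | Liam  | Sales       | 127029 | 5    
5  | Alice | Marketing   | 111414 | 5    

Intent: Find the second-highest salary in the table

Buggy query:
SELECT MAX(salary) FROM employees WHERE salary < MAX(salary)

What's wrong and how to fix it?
Bug: MAX(salary) on the right of the comparison is an aggregate-in-WHERE error

Fix: Put the inner MAX in a scalar subquery

Corrected query:
SELECT MAX(salary) FROM employees WHERE salary < (SELECT MAX(salary) FROM employees)

Result:
MAX(salary)
-----------
143677     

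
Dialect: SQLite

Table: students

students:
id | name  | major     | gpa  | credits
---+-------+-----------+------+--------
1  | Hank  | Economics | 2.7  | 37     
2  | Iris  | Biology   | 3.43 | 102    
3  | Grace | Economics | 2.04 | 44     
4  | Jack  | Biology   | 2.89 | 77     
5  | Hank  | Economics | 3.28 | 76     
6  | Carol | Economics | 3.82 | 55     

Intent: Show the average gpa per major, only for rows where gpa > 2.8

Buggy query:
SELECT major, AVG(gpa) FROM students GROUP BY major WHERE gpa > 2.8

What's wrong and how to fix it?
Bug: Row-level WHERE must come before GROUP BY in the clause order

Fix: Place WHERE between FROM and GROUP BY

Corrected query:
SELECT major, AVG(gpa) FROM students WHERE gpa > 2.8 GROUP BY major

Result:
major     | AVG(gpa)
----------+---------
Biology   | 3.16    
Economics | 3.55    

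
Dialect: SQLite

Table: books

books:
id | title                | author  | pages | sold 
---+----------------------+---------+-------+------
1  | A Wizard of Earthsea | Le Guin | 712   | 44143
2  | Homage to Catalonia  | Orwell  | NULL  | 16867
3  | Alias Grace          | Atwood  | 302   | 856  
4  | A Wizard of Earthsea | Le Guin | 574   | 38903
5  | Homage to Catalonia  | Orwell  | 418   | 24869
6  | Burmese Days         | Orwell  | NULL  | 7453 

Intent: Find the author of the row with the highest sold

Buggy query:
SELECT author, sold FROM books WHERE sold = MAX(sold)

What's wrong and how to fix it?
Bug: MAX(sold) is an aggregate and cannot be used directly in WHERE

Fix: Use a subquery: WHERE sold = (SELECT MAX(sold) FROM books)

Corrected query:
SELECT author, sold FROM books WHERE sold = (SELECT MAX(sold) FROM books)

Result:
author  | sold 
--------+------
Le Guin | 44143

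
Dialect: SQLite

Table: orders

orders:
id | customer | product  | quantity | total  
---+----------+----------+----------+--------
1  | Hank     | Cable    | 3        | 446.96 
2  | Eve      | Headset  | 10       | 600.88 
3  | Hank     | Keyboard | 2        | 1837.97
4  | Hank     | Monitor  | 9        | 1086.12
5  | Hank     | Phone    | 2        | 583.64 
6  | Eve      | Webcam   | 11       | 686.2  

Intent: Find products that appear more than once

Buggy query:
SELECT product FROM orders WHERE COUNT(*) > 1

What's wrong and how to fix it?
Bug: WHERE can't reference COUNT(*); aggregates are computed after WHERE

Fix: Group first, then use HAVING for the count condition

Corrected query:
SELECT product FROM orders GROUP BY product HAVING COUNT(*) > 1

Result:
(no rows)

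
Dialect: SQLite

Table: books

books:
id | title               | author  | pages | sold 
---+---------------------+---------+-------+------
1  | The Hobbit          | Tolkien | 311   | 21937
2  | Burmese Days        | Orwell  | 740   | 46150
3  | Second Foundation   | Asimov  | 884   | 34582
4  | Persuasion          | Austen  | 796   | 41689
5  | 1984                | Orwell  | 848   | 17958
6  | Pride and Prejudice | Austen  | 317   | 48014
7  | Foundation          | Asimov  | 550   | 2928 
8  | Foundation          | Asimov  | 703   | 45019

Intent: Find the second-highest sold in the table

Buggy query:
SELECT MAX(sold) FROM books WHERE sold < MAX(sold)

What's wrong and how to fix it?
Bug: MAX(sold) on the right of the comparison is an aggregate-in-WHERE error

Fix: Put the inner MAX in a scalar subquery

Corrected query:
SELECT MAX(sold) FROM books WHERE sold < (SELECT MAX(sold) FROM books)

Result:
MAX(sold)
---------
46150    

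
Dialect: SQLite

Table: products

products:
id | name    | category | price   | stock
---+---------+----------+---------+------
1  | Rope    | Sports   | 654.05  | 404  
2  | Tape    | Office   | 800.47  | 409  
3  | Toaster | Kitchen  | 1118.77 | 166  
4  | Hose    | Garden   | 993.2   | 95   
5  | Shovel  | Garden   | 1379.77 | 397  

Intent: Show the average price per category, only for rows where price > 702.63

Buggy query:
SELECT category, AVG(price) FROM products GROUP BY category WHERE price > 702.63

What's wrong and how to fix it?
Bug: Row-level WHERE must come before GROUP BY in the clause order

Fix: Move the WHERE clause before GROUP BY

Corrected query:
SELECT category, AVG(price) FROM products WHERE price > 702.63 GROUP BY category

Result:
category | AVG(price)
---------+-----------
Garden   | 1186.485  
Kitchen  | 1118.77   
Office   | 800.47    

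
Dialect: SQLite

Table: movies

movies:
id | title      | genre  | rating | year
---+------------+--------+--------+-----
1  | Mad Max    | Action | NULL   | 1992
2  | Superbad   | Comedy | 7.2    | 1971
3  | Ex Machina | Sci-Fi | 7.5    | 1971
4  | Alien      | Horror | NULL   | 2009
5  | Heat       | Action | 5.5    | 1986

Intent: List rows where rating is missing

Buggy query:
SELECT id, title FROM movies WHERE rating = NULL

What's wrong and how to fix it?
Bug: Comparing to NULL with '=' never matches; NULL = NULL is unknown, not true

Fix: Replace '= NULL' with 'IS NULL'

Corrected query:
SELECT id, title FROM movies WHERE rating IS NULL

Result:
id | title  
---+--------
1  | Mad Max
4  | Alien  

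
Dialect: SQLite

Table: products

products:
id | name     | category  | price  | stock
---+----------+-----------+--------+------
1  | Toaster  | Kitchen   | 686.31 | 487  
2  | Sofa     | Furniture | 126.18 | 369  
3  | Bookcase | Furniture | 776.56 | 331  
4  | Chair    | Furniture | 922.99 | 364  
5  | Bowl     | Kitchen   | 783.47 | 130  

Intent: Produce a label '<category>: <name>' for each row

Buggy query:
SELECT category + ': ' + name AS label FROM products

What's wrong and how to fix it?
Bug: '+' is numeric addition; on text columns SQLite converts them to 0 instead of concatenating

Fix: Use the || operator for string concatenation

Corrected query:
SELECT category || ': ' || name AS label FROM products

Result:
label              
-------------------
Kitchen: Toaster   
Furniture: Sofa    
Furniture: Bookcase
Furniture: Chair   
Kitchen: Bowl      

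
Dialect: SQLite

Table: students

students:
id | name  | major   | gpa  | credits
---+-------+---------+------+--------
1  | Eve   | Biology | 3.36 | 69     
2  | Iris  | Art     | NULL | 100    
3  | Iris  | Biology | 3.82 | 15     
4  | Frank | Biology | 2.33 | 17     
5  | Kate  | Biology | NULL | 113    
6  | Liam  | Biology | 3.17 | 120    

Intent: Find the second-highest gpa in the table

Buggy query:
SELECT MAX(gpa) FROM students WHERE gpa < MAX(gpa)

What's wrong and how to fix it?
Bug: MAX(gpa) on the right of the comparison is an aggregate-in-WHERE error

Fix: Put the inner MAX in a scalar subquery

Corrected query:
SELECT MAX(gpa) FROM students WHERE gpa < (SELECT MAX(gpa) FROM students)

Result:
MAX(gpa)
--------
3.36    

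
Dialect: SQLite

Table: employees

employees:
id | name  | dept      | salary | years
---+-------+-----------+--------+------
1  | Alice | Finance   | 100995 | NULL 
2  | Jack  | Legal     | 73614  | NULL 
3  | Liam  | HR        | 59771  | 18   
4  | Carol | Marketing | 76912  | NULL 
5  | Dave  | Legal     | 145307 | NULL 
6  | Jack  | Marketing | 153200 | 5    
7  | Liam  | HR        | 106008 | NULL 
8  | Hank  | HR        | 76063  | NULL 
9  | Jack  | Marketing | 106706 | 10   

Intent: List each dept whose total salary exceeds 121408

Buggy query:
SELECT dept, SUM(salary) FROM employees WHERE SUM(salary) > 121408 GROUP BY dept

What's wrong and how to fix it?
Bug: Aggregate functions cannot appear in a WHERE clause

Fix: Use HAVING (which filters groups after aggregation) instead of WHERE

Corrected query:
SELECT dept, SUM(salary) FROM employees GROUP BY dept HAVING SUM(salary) > 121408

Result:
dept      | SUM(salary)
----------+------------
HR        | 241842     
Legal     | 218921     
Marketing | 336818     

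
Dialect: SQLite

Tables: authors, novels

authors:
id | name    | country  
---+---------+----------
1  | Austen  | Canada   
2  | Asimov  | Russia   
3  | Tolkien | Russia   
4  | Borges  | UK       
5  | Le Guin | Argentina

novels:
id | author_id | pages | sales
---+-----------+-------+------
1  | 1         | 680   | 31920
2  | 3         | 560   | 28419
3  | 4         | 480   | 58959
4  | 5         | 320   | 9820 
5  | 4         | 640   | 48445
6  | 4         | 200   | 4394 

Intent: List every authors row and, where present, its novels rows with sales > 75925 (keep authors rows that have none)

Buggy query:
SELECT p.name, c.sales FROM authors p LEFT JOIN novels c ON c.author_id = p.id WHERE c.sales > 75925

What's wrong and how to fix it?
Bug: A WHERE condition on the right-hand table after LEFT JOIN drops unmatched parents

Fix: Move the right-table condition into the ON clause so unmatched parents are kept

Corrected query:
SELECT p.name, c.sales FROM authors p LEFT JOIN novels c ON c.author_id = p.id AND c.sales > 75925

Result:
name    | sales
--------+------
Austen  | NULL 
Asimov  | NULL 
Tolkien | NULL 
Borges  | NULL 
Le Guin | NULL 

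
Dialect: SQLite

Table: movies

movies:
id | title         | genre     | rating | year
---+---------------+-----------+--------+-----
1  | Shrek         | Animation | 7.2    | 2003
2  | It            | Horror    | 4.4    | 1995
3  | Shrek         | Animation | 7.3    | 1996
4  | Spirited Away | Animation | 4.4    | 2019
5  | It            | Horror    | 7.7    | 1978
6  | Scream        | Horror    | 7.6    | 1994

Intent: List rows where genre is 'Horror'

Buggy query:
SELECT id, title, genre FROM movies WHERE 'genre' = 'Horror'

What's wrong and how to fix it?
Bug: Single quotes denote string literals in SQL; the column name is being compared as a constant string

Fix: Remove the quotes around the column name (or use double quotes for an identifier)

Corrected query:
SELECT id, title, genre FROM movies WHERE genre = 'Horror'

Result:
id | title  | genre 
---+--------+-------
2  | It     | Horror
5  | It     | Horror
6  | Scream | Horror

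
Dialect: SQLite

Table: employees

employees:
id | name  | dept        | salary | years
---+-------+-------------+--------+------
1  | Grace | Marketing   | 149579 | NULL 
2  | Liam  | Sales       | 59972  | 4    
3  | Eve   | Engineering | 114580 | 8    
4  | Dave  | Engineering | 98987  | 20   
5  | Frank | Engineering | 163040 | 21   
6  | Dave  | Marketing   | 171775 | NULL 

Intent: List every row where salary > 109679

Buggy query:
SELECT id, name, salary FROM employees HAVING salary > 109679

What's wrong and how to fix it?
Bug: HAVING filters the output of aggregation, but this query has no GROUP BY and no aggregate functions, so SQLite rejects it (HAVING clause on a non-aggregate query); the condition here is per row

Fix: Use WHERE for row-level filtering

Corrected query:
SELECT id, name, salary FROM employees WHERE salary > 109679

Result:
id | name  | salary
---+-------+-------
1  | Grace | 149579
3  | Eve   | 114580
5  | Frank | 163040
6  | Dave  | 171775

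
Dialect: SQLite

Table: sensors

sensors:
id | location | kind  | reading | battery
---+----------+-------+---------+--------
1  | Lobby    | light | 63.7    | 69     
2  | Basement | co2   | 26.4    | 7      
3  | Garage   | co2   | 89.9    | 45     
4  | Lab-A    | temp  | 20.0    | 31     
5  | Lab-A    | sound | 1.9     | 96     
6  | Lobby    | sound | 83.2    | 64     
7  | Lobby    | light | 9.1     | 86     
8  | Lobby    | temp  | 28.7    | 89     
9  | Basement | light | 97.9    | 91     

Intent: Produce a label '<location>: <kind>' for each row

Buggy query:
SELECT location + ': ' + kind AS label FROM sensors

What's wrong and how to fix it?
Bug: '+' is numeric addition; on text columns SQLite converts them to 0 instead of concatenating

Fix: Use the || operator for string concatenation

Corrected query:
SELECT location || ': ' || kind AS label FROM sensors

Result:
label          
---------------
Lobby: light   
Basement: co2  
Garage: co2    
Lab-A: temp    
Lab-A: sound   
Lobby: sound   
Lobby: light   
Lobby: temp    
Basement: light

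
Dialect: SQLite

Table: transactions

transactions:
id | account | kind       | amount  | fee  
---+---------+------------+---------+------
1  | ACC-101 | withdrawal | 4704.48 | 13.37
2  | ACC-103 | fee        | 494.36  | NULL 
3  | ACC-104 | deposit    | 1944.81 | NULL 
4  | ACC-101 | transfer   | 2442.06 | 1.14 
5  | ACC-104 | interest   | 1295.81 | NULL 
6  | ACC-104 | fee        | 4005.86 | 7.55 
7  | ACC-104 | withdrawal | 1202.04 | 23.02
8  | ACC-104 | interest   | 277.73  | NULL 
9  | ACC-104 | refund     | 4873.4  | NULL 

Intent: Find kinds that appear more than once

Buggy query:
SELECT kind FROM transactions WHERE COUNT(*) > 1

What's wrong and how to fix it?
Bug: COUNT(*) is an aggregate and cannot be used in WHERE

Fix: Group first, then use HAVING for the count condition

Corrected query:
SELECT kind FROM transactions GROUP BY kind HAVING COUNT(*) > 1

Result:
kind      
----------
fee       
interest  
withdrawal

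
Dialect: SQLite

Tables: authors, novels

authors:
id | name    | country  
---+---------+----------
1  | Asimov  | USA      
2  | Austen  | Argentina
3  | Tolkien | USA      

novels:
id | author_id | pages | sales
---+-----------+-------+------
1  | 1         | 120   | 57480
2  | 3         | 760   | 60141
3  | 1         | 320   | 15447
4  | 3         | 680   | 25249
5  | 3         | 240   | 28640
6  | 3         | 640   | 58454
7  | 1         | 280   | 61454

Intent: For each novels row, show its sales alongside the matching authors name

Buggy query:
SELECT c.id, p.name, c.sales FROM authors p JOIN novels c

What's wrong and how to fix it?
Bug: JOIN with no ON clause produces a cartesian product; every novels row pairs with every authors row

Fix: Specify the join condition linking the foreign key to the parent id

Corrected query:
SELECT c.id, p.name, c.sales FROM authors p JOIN novels c ON c.author_id = p.id

Result:
id | name    | sales
---+---------+------
1  | Asimov  | 57480
2  | Tolkien | 60141
3  | Asimov  | 15447
4  | Tolkien | 25249
5  | Tolkien | 28640
6  | Tolkien | 58454
7  | Asimov  | 61454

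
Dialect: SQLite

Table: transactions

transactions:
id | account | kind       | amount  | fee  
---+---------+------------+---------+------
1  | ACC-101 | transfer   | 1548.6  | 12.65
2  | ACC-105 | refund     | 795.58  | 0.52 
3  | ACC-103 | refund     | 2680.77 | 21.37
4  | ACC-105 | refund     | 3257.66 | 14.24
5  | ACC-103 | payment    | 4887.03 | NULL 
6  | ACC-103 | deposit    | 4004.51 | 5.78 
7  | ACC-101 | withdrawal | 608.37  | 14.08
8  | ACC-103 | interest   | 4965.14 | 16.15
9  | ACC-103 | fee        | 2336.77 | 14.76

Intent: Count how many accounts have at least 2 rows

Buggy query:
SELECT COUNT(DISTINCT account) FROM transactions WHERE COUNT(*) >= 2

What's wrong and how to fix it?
Bug: COUNT(*) cannot appear in WHERE; the per-group count doesn't exist yet

Fix: Use a subquery that GROUPs and filters with HAVING, then count its rows

Corrected query:
SELECT COUNT(*) FROM (SELECT account FROM transactions GROUP BY account HAVING COUNT(*) >= 2)

Result:
COUNT(*)
--------
3       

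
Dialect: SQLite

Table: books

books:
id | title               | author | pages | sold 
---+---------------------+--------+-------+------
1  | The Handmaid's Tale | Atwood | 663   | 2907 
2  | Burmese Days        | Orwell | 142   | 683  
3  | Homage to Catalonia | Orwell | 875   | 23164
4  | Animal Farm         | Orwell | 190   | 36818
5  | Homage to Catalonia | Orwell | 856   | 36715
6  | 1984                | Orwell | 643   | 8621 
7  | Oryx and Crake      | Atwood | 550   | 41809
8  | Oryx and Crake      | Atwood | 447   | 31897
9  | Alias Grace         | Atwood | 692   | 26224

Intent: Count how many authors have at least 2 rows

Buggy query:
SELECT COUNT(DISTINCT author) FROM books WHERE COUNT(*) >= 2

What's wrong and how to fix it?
Bug: COUNT(*) cannot appear in WHERE; the per-group count doesn't exist yet

Fix: Use a subquery that GROUPs and filters with HAVING, then count its rows

Corrected query:
SELECT COUNT(*) FROM (SELECT author FROM books GROUP BY author HAVING COUNT(*) >= 2)

Result:
COUNT(*)
--------
2       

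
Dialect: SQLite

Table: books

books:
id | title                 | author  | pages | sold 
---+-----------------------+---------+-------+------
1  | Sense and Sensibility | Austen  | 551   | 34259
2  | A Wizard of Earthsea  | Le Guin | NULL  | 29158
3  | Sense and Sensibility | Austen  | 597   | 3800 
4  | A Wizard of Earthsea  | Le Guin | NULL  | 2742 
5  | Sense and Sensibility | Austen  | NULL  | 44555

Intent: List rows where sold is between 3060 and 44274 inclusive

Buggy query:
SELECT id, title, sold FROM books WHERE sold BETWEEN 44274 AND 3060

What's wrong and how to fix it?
Bug: BETWEEN expects the lower bound first; with 44274 AND 3060 the range is empty

Fix: Write BETWEEN 3060 AND 44274

Corrected query:
SELECT id, title, sold FROM books WHERE sold BETWEEN 3060 AND 44274

Result:
id | title                 | sold 
---+-----------------------+------
1  | Sense and Sensibility | 34259
2  | A Wizard of Earthsea  | 29158
3  | Sense and Sensibility | 3800 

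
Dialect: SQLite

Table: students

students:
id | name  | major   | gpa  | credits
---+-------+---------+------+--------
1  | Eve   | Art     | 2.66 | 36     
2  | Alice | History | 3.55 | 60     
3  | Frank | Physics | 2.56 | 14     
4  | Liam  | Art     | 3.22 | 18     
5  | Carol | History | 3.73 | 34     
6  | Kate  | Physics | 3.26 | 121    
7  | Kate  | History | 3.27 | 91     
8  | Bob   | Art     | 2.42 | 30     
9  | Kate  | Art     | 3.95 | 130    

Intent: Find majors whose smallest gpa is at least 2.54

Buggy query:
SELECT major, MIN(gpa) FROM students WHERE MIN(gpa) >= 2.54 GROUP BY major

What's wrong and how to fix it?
Bug: MIN() in WHERE is a misuse of aggregate

Fix: Replace WHERE with HAVING after the GROUP BY

Corrected query:
SELECT major, MIN(gpa) FROM students GROUP BY major HAVING MIN(gpa) >= 2.54

Result:
major   | MIN(gpa)
--------+---------
History | 3.27    
Physics | 2.56    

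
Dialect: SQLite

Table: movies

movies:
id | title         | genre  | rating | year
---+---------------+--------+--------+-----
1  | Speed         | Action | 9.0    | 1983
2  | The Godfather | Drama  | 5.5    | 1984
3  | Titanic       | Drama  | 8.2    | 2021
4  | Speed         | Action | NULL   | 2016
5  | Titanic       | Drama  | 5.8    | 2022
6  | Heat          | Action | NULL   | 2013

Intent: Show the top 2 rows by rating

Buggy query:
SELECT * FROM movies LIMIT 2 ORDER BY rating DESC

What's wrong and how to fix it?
Bug: ORDER BY cannot follow LIMIT; LIMIT is the final clause

Fix: Sort with ORDER BY, then apply LIMIT

Corrected query:
SELECT * FROM movies ORDER BY rating DESC LIMIT 2

Result:
id | title   | genre  | rating | year
---+---------+--------+--------+-----
1  | Speed   | Action | 9      | 1983
3  | Titanic | Drama  | 8.2    | 2021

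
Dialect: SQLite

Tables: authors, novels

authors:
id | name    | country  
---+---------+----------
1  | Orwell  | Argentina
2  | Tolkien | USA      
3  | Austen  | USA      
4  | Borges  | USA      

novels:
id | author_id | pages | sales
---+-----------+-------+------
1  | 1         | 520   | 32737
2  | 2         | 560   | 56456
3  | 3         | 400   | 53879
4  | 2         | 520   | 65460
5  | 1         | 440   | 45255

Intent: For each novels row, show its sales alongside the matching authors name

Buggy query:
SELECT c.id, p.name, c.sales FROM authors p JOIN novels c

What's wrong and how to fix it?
Bug: Missing join condition: each novels row is matched to all authors rows instead of just its own

Fix: Add ON c.author_id = p.id to the JOIN

Corrected query:
SELECT c.id, p.name, c.sales FROM authors p JOIN novels c ON c.author_id = p.id

Result:
id | name    | sales
---+---------+------
1  | Orwell  | 32737
2  | Tolkien | 56456
3  | Austen  | 53879
4  | Tolkien | 65460
5  | Orwell  | 45255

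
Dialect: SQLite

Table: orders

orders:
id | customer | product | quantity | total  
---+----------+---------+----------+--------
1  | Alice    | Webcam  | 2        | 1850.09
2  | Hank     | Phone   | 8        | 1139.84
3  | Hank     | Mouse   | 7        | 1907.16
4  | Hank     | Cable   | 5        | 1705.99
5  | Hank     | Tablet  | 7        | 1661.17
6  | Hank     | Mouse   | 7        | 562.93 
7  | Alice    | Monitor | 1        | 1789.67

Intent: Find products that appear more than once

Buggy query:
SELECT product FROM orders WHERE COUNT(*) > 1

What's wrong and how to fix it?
Bug: WHERE can't reference COUNT(*); aggregates are computed after WHERE

Fix: Group first, then use HAVING for the count condition

Corrected query:
SELECT product FROM orders GROUP BY product HAVING COUNT(*) > 1

Result:
product
-------
Mouse  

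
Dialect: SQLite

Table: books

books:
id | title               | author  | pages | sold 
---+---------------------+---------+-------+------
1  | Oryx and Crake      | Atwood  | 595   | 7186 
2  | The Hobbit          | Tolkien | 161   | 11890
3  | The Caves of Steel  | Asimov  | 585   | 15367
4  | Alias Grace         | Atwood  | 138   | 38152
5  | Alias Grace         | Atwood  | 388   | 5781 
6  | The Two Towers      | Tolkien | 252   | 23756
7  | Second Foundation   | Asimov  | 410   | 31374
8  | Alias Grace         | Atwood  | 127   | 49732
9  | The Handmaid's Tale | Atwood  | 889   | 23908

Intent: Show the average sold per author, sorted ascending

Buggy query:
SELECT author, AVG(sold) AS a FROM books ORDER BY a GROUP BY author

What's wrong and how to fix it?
Bug: GROUP BY must precede ORDER BY

Fix: Reorder: SELECT … FROM … GROUP BY … ORDER BY …

Corrected query:
SELECT author, AVG(sold) AS a FROM books GROUP BY author ORDER BY a

Result:
author  | a      
--------+--------
Tolkien | 17823  
Asimov  | 23370.5
Atwood  | 24951.8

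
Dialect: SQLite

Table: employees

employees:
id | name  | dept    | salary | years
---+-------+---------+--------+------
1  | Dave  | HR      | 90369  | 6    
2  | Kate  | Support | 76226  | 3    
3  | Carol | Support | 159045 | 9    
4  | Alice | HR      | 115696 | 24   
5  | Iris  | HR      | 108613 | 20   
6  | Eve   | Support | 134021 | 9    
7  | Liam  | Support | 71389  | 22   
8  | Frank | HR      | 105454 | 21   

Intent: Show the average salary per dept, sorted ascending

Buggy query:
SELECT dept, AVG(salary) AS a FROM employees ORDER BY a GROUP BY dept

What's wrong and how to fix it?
Bug: ORDER BY appears before GROUP BY; SQL clause order requires GROUP BY first

Fix: Reorder: SELECT … FROM … GROUP BY … ORDER BY …

Corrected query:
SELECT dept, AVG(salary) AS a FROM employees GROUP BY dept ORDER BY a

Result:
dept    | a        
--------+----------
HR      | 105033   
Support | 110170.25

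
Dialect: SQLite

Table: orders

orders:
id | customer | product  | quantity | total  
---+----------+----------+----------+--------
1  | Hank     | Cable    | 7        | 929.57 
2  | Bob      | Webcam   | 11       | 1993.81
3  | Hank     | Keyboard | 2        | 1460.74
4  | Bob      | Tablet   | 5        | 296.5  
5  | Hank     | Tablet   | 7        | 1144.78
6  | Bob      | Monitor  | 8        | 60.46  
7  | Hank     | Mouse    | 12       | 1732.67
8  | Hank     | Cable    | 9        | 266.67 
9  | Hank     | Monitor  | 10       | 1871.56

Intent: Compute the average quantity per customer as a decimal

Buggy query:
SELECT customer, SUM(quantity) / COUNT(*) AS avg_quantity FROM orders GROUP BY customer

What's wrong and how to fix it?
Bug: Both operands are integers, so '/' performs integer division and truncates

Fix: Cast one side to REAL so the division keeps the fractional part

Corrected query:
SELECT customer, SUM(quantity) * 1.0 / COUNT(*) AS avg_quantity FROM orders GROUP BY customer

Result:
customer | avg_quantity
---------+-------------
Bob      | 8           
Hank     | 7.833333    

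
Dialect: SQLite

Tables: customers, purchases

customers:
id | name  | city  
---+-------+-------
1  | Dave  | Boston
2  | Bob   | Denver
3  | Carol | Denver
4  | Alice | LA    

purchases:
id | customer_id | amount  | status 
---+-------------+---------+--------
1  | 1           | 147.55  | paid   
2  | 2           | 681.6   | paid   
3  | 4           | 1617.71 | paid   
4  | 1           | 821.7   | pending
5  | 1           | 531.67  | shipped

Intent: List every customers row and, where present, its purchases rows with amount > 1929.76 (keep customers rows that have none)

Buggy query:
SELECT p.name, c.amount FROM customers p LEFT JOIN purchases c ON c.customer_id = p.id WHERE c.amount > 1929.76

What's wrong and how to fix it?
Bug: Filtering c.amount in WHERE discards the NULL rows produced by LEFT JOIN, turning it into an inner join

Fix: Put 'c.amount > 1929.76' in the JOIN's ON clause instead of WHERE

Corrected query:
SELECT p.name, c.amount FROM customers p LEFT JOIN purchases c ON c.customer_id = p.id AND c.amount > 1929.76

Result:
name  | amount
------+-------
Dave  | NULL  
Bob   | NULL  
Carol | NULL  
Alice | NULL  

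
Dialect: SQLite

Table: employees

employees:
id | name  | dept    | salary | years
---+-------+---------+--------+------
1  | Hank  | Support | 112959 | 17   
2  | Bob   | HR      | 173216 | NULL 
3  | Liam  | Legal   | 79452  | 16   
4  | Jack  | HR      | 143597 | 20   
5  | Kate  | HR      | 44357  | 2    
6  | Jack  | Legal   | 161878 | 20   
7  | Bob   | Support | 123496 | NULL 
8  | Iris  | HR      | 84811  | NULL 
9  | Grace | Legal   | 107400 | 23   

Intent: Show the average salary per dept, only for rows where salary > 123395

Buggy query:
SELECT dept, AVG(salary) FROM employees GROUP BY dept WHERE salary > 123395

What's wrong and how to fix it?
Bug: WHERE cannot follow GROUP BY

Fix: Place WHERE between FROM and GROUP BY

Corrected query:
SELECT dept, AVG(salary) FROM employees WHERE salary > 123395 GROUP BY dept

Result:
dept    | AVG(salary)
--------+------------
HR      | 158406.5   
Legal   | 161878     
Support | 123496     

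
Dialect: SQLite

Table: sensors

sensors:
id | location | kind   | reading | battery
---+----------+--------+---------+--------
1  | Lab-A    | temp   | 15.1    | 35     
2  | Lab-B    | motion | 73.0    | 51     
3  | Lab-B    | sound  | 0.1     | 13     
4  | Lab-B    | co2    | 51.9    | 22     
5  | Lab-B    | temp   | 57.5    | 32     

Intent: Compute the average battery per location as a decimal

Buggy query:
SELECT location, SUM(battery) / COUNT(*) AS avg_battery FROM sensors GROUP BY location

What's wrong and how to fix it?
Bug: Both operands are integers, so '/' performs integer division and truncates

Fix: Multiply by 1.0 (or CAST to REAL) to force floating-point division

Corrected query:
SELECT location, SUM(battery) * 1.0 / COUNT(*) AS avg_battery FROM sensors GROUP BY location

Result:
location | avg_battery
---------+------------
Lab-A    | 35         
Lab-B    | 29.5       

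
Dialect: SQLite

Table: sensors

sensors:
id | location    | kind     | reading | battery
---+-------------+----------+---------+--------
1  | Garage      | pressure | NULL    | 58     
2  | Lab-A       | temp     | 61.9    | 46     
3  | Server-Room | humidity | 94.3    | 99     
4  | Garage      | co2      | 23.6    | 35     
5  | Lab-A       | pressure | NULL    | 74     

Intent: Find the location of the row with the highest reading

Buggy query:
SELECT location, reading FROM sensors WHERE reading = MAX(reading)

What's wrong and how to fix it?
Bug: MAX(reading) is an aggregate and cannot be used directly in WHERE

Fix: Use a subquery: WHERE reading = (SELECT MAX(reading) FROM sensors)

Corrected query:
SELECT location, reading FROM sensors WHERE reading = (SELECT MAX(reading) FROM sensors)

Result:
location    | reading
------------+--------
Server-Room | 94.3   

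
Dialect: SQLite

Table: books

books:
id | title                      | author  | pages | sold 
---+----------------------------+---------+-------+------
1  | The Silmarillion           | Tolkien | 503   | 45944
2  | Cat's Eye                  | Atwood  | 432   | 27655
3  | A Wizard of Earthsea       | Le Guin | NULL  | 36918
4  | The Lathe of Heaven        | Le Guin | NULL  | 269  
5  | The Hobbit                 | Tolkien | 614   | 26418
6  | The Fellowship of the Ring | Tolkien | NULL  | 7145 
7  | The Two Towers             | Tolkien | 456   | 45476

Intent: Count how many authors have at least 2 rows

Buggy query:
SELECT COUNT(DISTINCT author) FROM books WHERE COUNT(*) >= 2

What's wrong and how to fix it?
Bug: COUNT(*) cannot appear in WHERE; the per-group count doesn't exist yet

Fix: Group first with HAVING COUNT(*) >= 2, then COUNT the resulting groups

Corrected query:
SELECT COUNT(*) FROM (SELECT author FROM books GROUP BY author HAVING COUNT(*) >= 2)

Result:
COUNT(*)
--------
2       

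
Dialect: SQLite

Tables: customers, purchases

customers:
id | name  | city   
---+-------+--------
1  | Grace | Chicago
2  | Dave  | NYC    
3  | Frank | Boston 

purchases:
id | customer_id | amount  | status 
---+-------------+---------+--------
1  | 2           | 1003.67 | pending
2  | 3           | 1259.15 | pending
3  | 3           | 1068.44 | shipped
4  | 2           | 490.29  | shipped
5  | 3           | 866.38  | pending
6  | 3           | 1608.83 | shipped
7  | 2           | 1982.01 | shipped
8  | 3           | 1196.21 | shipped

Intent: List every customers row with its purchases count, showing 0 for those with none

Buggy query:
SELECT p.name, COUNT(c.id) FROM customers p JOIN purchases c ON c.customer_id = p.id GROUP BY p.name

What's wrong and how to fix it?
Bug: INNER JOIN drops customers rows that have no matching purchases rows

Fix: Switch to LEFT JOIN to retain unmatched parent rows

Corrected query:
SELECT p.name, COUNT(c.id) FROM customers p LEFT JOIN purchases c ON c.customer_id = p.id GROUP BY p.name

Result:
name  | COUNT(c.id)
------+------------
Dave  | 3          
Frank | 5          
Grace | 0          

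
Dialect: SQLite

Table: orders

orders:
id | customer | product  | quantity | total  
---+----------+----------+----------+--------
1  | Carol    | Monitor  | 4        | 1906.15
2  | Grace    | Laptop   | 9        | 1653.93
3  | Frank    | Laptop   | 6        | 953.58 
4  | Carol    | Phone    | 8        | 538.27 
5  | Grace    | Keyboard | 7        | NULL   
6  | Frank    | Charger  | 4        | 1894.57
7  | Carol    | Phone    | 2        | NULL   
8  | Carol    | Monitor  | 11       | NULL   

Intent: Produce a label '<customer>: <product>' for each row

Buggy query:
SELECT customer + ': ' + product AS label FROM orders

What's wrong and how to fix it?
Bug: SQLite uses || for string concatenation; + coerces text to numbers (yielding 0)

Fix: Use the || operator for string concatenation

Corrected query:
SELECT customer || ': ' || product AS label FROM orders

Result:
label          
---------------
Carol: Monitor 
Grace: Laptop  
Frank: Laptop  
Carol: Phone   
Grace: Keyboard
Frank: Charger 
Carol: Phone   
Carol: Monitor 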